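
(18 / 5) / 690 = 3 / 575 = 0.01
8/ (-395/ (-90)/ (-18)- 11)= -2592/ 3643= -0.71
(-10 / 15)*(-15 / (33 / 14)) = 140 / 33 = 4.24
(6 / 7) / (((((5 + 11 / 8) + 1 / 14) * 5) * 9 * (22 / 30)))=16 / 3971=0.00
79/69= 1.14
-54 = -54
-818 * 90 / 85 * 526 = -7744824 / 17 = -455577.88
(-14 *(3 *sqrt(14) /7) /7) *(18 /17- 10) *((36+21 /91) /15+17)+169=169+1150944 *sqrt(14) /7735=725.75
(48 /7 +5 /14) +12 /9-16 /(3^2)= 853 /126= 6.77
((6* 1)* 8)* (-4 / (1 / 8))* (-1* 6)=9216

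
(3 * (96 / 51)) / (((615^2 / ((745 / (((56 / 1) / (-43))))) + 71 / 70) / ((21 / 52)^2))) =-1186704540 / 850619174119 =-0.00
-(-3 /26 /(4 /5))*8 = 15 /13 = 1.15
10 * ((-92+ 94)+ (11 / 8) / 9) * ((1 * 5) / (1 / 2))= 215.28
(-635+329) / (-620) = 153 / 310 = 0.49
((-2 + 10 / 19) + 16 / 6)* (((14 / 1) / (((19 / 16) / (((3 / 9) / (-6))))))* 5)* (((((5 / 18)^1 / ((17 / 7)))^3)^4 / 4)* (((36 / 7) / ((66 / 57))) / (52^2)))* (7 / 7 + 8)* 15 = -84480512701416015625 / 77798044705051104928603442251776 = -0.00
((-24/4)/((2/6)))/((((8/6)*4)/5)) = -135/8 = -16.88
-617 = -617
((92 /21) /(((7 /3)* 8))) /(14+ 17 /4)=46 /3577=0.01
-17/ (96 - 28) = -0.25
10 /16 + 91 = 733 /8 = 91.62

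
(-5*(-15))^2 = 5625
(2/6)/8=1/24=0.04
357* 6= 2142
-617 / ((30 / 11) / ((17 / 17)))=-6787 / 30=-226.23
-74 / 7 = -10.57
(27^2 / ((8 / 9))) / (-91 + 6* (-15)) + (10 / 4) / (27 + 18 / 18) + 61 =286637 / 5068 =56.56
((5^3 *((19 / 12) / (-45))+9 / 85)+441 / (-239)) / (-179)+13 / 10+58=23302329791 / 392729580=59.33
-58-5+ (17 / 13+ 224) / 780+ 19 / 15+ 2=-602767 / 10140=-59.44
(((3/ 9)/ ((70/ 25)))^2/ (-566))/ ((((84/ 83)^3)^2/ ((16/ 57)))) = -8173509334225/ 1249526874833491968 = -0.00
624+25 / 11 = 6889 / 11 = 626.27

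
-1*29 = -29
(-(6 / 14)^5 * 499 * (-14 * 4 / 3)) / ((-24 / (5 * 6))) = -404190 / 2401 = -168.34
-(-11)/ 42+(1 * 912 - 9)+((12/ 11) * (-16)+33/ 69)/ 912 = 1458875207/ 1615152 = 903.24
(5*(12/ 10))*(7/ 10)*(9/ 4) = 189/ 20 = 9.45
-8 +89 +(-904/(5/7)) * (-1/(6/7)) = 23363/15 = 1557.53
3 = 3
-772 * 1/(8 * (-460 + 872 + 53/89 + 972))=-17177/246458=-0.07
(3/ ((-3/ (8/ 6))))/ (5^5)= -4/ 9375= -0.00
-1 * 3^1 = -3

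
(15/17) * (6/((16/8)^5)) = 45/272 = 0.17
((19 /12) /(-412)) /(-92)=19 /454848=0.00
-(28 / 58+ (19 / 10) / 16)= -2791 / 4640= -0.60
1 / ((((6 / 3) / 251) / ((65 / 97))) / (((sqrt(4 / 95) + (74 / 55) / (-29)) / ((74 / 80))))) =-130520 / 30943 + 130520* sqrt(95) / 68191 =14.44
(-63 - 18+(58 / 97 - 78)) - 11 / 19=-293002 / 1843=-158.98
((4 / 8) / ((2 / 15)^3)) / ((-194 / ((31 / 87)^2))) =-360375 / 2610464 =-0.14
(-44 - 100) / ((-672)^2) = -1 / 3136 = -0.00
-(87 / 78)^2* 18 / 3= -2523 / 338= -7.46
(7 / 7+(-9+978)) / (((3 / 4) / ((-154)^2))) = 92018080 / 3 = 30672693.33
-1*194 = -194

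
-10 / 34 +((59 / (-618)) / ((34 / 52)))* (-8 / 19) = -23219 / 99807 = -0.23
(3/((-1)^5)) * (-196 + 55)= 423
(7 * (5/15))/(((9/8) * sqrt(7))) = 8 * sqrt(7)/27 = 0.78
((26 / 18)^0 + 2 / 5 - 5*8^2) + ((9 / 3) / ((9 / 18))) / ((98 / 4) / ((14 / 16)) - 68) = -1275 / 4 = -318.75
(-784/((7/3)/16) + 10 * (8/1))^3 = -148540174336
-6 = -6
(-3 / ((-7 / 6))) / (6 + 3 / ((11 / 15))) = 66 / 259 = 0.25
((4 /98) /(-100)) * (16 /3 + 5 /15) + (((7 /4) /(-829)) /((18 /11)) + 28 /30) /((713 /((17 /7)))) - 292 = -15222788563903 /52132991400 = -292.00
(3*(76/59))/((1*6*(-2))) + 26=1515/59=25.68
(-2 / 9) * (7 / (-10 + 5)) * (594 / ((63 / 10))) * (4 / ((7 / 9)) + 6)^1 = 2288 / 7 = 326.86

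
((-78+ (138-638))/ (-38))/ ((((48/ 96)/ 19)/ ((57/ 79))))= 32946/ 79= 417.04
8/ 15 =0.53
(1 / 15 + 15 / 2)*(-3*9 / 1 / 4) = -2043 / 40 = -51.08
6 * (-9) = -54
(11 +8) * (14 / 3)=88.67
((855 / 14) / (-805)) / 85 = -171 / 191590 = -0.00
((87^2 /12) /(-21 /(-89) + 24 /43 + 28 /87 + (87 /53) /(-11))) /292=489737680641 /219171116672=2.23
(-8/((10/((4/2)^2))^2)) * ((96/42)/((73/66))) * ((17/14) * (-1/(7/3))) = 861696/625975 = 1.38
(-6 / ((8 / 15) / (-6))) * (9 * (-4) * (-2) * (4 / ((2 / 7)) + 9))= 111780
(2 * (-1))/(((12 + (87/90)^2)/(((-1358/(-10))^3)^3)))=-315545815235728527661930824/129921875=-2428735078182396364.45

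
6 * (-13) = -78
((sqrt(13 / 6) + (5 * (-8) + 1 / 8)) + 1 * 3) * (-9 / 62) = 2655 / 496 - 3 * sqrt(78) / 124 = 5.14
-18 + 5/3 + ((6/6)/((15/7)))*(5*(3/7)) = -46/3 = -15.33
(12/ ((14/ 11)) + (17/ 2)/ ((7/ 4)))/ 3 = 100/ 21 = 4.76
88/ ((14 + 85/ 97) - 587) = -1067/ 6937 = -0.15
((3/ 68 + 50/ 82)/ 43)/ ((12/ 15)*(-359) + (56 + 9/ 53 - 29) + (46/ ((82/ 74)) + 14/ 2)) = -483095/ 6719770132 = -0.00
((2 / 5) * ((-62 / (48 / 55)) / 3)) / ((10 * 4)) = -341 / 1440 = -0.24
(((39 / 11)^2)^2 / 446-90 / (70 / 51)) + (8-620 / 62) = -3072441991 / 45709202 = -67.22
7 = 7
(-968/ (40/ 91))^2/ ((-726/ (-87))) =29058029/ 50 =581160.58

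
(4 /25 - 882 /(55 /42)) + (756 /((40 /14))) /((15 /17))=-102709 /275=-373.49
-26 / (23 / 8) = -208 / 23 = -9.04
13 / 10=1.30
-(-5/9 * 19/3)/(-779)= -5/1107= -0.00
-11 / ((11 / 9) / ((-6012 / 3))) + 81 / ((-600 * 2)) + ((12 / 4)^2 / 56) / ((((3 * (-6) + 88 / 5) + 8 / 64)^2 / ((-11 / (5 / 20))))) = 552626721 / 30800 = 17942.43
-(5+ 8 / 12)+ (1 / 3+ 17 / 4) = -13 / 12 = -1.08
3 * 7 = 21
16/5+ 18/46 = 413/115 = 3.59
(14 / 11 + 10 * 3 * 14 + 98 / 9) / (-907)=-42784 / 89793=-0.48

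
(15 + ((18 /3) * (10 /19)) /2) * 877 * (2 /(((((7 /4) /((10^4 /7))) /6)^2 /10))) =45463680000000000 /6517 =6976166947982.20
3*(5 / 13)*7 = 105 / 13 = 8.08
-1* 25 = -25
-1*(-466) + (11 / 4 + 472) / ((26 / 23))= 92141 / 104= 885.97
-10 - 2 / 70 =-351 / 35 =-10.03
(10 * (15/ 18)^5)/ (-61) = -15625/ 237168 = -0.07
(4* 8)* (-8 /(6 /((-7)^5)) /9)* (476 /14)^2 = 2486898176 /27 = 92107339.85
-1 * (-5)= 5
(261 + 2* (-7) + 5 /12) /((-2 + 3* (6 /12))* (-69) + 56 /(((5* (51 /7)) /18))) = 252365 /63414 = 3.98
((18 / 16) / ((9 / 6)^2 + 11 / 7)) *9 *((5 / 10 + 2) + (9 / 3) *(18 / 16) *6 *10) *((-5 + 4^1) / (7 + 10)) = -116235 / 3638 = -31.95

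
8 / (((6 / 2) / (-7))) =-56 / 3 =-18.67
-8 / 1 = -8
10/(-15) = -2/3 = -0.67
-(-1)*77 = 77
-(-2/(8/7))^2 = -49/16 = -3.06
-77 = -77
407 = 407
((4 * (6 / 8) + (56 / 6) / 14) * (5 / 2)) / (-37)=-55 / 222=-0.25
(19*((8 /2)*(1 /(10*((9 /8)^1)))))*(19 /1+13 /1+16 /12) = 6080 /27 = 225.19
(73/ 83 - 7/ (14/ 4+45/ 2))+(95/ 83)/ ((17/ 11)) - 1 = 12873/ 36686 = 0.35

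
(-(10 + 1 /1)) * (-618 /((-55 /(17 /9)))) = -3502 /15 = -233.47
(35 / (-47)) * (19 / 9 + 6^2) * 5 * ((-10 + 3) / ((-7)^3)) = -1225 / 423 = -2.90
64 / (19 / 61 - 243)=-976 / 3701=-0.26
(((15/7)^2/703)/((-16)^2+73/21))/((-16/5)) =-3375/429032464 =-0.00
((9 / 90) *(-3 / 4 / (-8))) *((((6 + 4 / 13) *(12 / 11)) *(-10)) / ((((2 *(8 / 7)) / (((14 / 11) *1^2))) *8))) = -18081 / 402688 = -0.04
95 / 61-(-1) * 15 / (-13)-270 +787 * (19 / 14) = 8864669 / 11102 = 798.47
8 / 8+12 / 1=13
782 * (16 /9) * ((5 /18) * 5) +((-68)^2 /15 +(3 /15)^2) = 4534321 /2025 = 2239.17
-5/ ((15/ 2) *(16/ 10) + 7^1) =-5/ 19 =-0.26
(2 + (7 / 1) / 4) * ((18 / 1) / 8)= 135 / 16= 8.44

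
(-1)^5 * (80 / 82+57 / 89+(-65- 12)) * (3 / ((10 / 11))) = 4538754 / 18245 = 248.77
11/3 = 3.67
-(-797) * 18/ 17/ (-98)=-7173/ 833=-8.61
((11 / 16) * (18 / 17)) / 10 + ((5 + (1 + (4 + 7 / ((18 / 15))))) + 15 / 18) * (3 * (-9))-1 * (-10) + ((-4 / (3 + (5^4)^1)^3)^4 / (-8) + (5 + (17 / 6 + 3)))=-429.09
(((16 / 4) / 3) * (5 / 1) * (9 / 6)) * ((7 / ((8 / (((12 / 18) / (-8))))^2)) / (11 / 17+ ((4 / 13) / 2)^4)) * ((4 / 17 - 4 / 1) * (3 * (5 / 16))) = -4998175 / 120746112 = -0.04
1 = 1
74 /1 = 74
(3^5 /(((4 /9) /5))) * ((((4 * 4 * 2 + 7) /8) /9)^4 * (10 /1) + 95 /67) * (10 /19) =17095924125 /5214208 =3278.72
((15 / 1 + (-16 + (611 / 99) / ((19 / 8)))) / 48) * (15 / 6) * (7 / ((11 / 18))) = 105245 / 110352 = 0.95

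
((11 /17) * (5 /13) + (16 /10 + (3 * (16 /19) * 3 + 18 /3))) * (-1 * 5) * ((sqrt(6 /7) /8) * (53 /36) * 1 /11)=-5722357 * sqrt(42) /31039008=-1.19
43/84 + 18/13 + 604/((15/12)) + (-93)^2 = 49872167/5460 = 9134.10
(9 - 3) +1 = 7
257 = 257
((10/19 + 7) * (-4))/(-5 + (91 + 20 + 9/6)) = -1144/4085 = -0.28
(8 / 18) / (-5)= -4 / 45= -0.09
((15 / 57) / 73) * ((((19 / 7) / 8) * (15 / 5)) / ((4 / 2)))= 15 / 8176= 0.00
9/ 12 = 3/ 4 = 0.75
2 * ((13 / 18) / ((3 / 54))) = 26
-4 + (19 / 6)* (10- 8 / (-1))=53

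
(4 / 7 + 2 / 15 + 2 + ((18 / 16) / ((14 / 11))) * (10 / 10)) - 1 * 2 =2669 / 1680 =1.59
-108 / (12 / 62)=-558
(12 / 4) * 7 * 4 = 84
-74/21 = -3.52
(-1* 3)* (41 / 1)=-123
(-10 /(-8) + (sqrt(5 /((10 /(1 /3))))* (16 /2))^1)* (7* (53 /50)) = 371 /40 + 742* sqrt(6) /75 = 33.51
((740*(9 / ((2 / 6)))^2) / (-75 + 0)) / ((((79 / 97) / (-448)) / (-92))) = -143782345728 / 395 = -364005938.55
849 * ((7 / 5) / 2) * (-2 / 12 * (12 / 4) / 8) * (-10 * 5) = 29715 / 16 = 1857.19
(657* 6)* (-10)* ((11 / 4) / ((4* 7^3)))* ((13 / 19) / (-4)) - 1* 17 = -363359 / 104272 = -3.48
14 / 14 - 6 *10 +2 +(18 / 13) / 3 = -735 / 13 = -56.54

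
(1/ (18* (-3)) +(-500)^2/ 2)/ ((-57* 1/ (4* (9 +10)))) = -13499998/ 81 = -166666.64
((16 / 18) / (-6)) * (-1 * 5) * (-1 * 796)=-15920 / 27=-589.63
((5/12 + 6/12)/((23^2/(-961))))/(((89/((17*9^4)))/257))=-536341.29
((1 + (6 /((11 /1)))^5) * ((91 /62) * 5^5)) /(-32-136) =-6858596875 /239643888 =-28.62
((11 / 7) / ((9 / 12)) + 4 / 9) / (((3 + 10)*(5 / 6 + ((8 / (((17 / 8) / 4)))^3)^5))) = 915975376483141053760 / 2177275457095692203723643430050102972933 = 0.00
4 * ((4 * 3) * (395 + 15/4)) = 19140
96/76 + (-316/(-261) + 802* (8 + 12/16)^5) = 104442853509341/2539008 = 41135299.10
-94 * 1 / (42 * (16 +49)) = -0.03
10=10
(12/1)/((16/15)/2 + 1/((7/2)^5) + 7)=3025260/1899671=1.59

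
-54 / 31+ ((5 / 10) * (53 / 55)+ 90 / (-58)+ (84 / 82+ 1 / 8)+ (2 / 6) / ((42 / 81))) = -115750149 / 113525720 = -1.02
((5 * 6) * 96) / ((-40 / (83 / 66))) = -996 / 11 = -90.55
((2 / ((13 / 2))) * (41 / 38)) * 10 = 820 / 247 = 3.32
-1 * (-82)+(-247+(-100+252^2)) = 63239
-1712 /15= -114.13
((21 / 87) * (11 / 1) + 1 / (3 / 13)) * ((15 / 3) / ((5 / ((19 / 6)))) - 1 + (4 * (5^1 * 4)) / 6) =9424 / 87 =108.32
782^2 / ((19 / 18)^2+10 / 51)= 3368274192 / 7217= 466713.90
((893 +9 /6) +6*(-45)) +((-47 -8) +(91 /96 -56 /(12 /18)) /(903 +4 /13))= 641909647 /1127328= 569.41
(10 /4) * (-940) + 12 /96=-18799 /8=-2349.88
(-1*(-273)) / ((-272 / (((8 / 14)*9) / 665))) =-351 / 45220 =-0.01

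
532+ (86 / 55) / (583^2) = 9945152226 / 18693895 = 532.00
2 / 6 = 1 / 3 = 0.33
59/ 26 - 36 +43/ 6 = -1036/ 39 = -26.56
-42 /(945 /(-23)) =46 /45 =1.02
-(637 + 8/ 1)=-645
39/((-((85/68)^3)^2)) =-159744/15625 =-10.22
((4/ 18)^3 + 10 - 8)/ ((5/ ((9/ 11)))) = 1466/ 4455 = 0.33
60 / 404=15 / 101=0.15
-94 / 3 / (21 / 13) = -1222 / 63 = -19.40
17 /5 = 3.40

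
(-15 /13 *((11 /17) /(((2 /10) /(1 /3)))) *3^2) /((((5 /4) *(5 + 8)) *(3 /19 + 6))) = -4180 /37349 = -0.11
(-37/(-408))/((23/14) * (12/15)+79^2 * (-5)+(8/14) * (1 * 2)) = -0.00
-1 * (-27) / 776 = 27 / 776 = 0.03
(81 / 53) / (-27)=-0.06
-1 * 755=-755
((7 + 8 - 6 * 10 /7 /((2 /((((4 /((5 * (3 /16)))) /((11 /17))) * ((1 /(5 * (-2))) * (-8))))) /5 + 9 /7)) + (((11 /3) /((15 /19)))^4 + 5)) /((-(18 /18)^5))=-13578702950293 /28347620625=-479.01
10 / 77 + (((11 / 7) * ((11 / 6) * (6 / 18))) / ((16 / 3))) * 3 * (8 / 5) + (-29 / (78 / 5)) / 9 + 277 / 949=1.08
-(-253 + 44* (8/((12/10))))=-121/3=-40.33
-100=-100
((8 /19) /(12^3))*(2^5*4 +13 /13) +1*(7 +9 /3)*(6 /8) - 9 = -2009 /1368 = -1.47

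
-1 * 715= -715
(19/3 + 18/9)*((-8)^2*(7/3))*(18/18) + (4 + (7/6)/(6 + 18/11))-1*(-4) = 90187/72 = 1252.60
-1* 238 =-238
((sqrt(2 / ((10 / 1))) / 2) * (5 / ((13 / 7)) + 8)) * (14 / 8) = 973 * sqrt(5) / 520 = 4.18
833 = 833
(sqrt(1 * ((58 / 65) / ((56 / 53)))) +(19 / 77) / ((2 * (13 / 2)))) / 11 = 19 / 11011 +sqrt(699335) / 10010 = 0.09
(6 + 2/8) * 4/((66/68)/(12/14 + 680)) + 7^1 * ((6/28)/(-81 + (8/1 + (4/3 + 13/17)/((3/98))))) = 5533696571/315546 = 17536.89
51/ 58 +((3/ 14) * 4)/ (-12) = 164/ 203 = 0.81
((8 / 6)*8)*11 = 352 / 3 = 117.33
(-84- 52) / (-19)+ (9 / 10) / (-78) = 35303 / 4940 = 7.15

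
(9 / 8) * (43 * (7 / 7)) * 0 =0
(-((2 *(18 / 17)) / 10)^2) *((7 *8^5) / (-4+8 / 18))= 20901888 / 7225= 2892.99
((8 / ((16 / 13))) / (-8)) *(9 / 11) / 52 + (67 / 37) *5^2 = 1178867 / 26048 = 45.26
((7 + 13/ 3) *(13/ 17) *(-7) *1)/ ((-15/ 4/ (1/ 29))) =728/ 1305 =0.56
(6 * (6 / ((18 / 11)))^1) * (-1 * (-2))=44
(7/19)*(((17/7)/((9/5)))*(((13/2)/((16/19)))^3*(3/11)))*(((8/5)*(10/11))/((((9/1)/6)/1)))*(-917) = -61819504565/1115136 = -55436.74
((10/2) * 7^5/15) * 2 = 33614/3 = 11204.67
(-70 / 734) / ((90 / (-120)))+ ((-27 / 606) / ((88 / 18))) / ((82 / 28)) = 24884293 / 200606604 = 0.12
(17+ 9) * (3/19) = 78/19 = 4.11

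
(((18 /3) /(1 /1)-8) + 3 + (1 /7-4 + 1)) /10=-13 /70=-0.19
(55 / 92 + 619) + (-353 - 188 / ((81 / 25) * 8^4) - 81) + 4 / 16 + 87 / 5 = 1938556459 / 9538560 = 203.23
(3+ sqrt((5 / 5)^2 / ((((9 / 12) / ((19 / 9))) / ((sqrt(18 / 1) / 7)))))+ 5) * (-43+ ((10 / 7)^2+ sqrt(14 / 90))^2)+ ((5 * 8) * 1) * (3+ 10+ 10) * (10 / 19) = -2 * (23229675 - (49 * sqrt(35)+ 1500)^2) * (sqrt(133) * 2^(1 / 4)+ 84) / 11344725+ 9200 / 19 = 139.23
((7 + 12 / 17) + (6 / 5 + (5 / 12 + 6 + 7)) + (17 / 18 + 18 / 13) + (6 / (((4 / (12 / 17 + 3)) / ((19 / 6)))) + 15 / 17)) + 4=937553 / 19890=47.14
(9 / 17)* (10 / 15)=6 / 17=0.35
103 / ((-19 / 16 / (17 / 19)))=-28016 / 361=-77.61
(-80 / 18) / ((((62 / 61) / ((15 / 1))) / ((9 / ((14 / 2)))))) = -18300 / 217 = -84.33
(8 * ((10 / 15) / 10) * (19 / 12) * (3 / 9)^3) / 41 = 38 / 49815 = 0.00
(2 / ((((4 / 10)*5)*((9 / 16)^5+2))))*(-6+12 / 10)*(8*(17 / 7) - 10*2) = 100663296 / 75467035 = 1.33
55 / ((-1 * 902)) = -5 / 82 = -0.06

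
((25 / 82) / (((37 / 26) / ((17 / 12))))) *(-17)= -93925 / 18204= -5.16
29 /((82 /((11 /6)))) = 319 /492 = 0.65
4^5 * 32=32768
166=166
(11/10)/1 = 1.10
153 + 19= 172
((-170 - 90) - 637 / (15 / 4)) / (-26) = 248 / 15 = 16.53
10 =10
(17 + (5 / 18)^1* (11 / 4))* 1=1279 / 72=17.76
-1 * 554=-554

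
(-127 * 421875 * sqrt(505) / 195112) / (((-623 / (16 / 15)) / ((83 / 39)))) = 197643750 * sqrt(505) / 197526511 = 22.49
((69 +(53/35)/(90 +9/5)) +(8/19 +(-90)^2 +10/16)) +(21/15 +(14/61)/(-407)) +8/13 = 6440571175346137/788119211880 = 8172.08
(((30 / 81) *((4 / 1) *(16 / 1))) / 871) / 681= 640 / 16015077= 0.00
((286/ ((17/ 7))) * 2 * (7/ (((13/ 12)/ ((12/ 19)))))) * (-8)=-2483712/ 323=-7689.51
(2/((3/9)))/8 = 3/4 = 0.75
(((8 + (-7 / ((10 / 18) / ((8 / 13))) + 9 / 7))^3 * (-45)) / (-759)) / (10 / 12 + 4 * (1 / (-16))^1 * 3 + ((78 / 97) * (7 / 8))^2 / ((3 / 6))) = 229389903796104 / 1155383817462875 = 0.20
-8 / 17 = -0.47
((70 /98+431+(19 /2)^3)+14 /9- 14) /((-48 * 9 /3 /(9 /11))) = -643429 /88704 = -7.25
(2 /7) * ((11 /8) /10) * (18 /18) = 11 /280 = 0.04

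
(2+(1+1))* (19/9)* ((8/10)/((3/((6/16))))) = 0.84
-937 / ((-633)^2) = -937 / 400689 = -0.00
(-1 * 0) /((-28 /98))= 0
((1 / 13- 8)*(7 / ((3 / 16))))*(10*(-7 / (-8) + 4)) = -14420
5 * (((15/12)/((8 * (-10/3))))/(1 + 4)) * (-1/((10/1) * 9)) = 1/1920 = 0.00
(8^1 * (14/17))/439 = 112/7463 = 0.02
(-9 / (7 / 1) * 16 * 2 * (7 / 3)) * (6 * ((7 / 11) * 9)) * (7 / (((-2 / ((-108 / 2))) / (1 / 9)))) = -762048 / 11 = -69277.09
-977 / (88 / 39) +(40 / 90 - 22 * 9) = -499391 / 792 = -630.54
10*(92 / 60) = 46 / 3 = 15.33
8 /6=4 /3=1.33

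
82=82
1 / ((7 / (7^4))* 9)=38.11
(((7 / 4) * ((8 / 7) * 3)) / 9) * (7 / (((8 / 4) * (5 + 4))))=7 / 27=0.26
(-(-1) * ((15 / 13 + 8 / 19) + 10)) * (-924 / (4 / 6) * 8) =-31700592 / 247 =-128342.48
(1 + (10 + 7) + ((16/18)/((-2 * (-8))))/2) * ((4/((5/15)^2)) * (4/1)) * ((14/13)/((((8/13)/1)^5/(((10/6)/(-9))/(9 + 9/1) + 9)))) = 566889209887/1990656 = 284775.07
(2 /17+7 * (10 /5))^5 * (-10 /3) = -2654208000000 /1419857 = -1869348.81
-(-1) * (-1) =-1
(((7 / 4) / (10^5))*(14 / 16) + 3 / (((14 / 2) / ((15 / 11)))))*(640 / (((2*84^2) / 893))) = 128595369289 / 5433120000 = 23.67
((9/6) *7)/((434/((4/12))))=1/124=0.01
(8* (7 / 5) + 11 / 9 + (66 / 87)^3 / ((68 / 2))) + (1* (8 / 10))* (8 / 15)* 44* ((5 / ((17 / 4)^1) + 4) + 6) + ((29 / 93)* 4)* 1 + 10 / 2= 26432430032 / 115677027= 228.50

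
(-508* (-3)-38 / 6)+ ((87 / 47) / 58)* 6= 214018 / 141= 1517.86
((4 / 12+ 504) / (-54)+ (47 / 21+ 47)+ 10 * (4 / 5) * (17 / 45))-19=135631 / 5670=23.92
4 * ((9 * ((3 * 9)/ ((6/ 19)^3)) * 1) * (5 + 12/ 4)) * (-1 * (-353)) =87164172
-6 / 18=-1 / 3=-0.33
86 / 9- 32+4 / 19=-3802 / 171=-22.23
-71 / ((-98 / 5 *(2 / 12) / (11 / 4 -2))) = 3195 / 196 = 16.30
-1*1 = -1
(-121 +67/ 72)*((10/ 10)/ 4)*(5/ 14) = -6175/ 576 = -10.72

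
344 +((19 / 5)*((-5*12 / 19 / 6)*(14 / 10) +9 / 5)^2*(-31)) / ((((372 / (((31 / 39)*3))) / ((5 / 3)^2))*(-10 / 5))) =92081671 / 266760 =345.19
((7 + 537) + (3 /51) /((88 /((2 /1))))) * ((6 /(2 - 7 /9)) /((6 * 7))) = 3662217 /57596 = 63.58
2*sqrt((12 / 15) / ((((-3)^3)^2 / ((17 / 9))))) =4*sqrt(85) / 405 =0.09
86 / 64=43 / 32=1.34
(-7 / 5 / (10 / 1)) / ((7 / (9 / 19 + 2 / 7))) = -101 / 6650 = -0.02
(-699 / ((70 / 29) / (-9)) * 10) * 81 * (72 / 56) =132998031 / 49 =2714245.53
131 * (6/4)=393/2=196.50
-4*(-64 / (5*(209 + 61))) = 0.19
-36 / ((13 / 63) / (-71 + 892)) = -1862028 / 13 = -143232.92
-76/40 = -19/10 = -1.90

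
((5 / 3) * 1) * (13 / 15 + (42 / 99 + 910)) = 16707 / 11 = 1518.82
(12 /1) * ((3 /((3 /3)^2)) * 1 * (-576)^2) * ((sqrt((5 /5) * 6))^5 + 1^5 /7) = 11943936 /7 + 429981696 * sqrt(6) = 1054942030.51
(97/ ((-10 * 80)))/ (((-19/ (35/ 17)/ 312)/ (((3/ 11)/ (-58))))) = -79443/ 4121480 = -0.02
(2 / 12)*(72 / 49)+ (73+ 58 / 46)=83968 / 1127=74.51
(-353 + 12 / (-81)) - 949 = -35158 / 27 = -1302.15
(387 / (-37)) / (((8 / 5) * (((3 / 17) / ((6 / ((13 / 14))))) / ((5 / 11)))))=-108.80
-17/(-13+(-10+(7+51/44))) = 1.15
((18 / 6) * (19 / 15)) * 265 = 1007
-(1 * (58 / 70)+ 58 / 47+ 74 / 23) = -199769 / 37835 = -5.28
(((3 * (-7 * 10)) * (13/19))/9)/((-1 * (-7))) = -130/57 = -2.28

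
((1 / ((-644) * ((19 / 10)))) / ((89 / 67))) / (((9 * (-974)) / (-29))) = -9715 / 4773104532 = -0.00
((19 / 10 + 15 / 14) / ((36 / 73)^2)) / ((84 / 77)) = 762047 / 68040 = 11.20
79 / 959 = 0.08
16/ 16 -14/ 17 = 3/ 17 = 0.18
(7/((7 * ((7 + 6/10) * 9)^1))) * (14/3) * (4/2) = 70/513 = 0.14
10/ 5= 2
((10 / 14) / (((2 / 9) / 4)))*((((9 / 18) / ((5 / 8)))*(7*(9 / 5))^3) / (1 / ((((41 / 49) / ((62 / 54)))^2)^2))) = 78822555006033288 / 13581415266125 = 5803.71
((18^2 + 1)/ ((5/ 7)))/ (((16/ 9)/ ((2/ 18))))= 455/ 16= 28.44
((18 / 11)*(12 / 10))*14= 1512 / 55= 27.49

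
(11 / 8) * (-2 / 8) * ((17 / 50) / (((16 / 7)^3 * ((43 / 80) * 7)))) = -9163 / 3522560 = -0.00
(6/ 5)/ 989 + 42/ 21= 9896/ 4945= 2.00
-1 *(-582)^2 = -338724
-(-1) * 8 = 8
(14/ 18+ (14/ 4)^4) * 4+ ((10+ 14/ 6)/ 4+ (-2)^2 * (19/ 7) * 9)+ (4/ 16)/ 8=1419647/ 2016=704.19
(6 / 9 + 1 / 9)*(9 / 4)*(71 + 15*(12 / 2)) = 1127 / 4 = 281.75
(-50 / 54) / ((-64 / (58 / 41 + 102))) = 1.50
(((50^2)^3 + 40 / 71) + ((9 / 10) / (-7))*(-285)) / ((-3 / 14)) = -5177083345661 / 71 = -72916666840.30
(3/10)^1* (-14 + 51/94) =-759/188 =-4.04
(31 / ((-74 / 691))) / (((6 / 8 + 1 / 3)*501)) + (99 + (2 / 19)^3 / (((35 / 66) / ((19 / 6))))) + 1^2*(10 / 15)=301861842173 / 3044794935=99.14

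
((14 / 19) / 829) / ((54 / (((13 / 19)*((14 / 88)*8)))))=1274 / 88882893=0.00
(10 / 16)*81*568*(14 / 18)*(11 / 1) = 246015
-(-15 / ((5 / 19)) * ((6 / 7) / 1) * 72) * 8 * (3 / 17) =590976 / 119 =4966.18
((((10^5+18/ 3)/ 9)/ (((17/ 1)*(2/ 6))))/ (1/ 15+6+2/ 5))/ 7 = 500030/ 11543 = 43.32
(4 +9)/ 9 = 13/ 9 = 1.44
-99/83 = -1.19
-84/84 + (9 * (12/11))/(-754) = -4201/4147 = -1.01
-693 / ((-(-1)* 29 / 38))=-26334 / 29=-908.07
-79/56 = -1.41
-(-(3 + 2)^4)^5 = 95367431640625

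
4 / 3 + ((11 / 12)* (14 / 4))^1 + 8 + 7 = 19.54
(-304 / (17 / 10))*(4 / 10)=-1216 / 17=-71.53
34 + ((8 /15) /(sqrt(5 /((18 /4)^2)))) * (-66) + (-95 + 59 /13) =-792 * sqrt(5) /25 - 734 /13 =-127.30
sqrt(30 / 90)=sqrt(3) / 3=0.58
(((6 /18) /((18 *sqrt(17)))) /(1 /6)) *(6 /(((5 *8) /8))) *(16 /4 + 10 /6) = 2 *sqrt(17) /45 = 0.18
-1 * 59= -59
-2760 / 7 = -394.29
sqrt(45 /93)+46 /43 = 1.77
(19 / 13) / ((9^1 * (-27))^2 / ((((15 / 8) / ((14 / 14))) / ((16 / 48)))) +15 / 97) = 485 / 3483597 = 0.00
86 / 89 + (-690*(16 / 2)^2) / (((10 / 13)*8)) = -638578 / 89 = -7175.03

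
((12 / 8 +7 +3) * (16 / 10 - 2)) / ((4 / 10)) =-23 / 2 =-11.50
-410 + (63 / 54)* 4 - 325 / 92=-408.87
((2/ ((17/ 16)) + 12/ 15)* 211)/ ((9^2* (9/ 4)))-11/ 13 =606667/ 268515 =2.26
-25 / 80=-5 / 16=-0.31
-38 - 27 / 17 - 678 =-12199 / 17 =-717.59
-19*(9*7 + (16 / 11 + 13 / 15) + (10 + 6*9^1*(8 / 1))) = -1590452 / 165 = -9639.10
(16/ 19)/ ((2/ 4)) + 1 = 2.68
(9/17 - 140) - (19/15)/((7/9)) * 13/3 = -87184/595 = -146.53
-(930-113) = -817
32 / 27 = 1.19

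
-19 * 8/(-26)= 76/13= 5.85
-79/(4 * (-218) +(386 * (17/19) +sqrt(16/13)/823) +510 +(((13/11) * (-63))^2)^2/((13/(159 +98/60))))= -2043976808423183228708466039830/9824400063073946951653233233055339597 +2012498665247078800 * sqrt(13)/9824400063073946951653233233055339597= -0.00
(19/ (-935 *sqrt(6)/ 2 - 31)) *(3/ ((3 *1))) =1178/ 2620753 - 17765 *sqrt(6)/ 2620753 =-0.02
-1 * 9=-9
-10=-10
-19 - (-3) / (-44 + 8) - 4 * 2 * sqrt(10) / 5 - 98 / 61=-15145 / 732 - 8 * sqrt(10) / 5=-25.75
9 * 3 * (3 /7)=81 /7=11.57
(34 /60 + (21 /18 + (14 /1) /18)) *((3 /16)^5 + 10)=1184918339 /47185920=25.11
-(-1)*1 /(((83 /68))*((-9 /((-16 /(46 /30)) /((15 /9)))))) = 1088 /1909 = 0.57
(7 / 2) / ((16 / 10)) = 35 / 16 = 2.19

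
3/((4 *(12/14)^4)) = 2401/1728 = 1.39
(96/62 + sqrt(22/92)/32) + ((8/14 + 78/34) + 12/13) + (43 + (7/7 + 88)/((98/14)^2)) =50.17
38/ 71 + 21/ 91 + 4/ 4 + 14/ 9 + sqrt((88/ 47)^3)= 176 * sqrt(1034)/ 2209 + 27592/ 8307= 5.88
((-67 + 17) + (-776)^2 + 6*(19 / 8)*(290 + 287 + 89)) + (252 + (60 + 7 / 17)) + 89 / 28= 291279675 / 476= 611932.09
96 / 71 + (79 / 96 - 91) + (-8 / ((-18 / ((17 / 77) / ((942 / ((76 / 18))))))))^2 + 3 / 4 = -1726848094137488909 / 19606570232645088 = -88.07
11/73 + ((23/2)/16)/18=8015/42048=0.19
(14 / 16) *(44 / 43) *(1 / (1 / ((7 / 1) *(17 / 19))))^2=1090397 / 31046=35.12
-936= -936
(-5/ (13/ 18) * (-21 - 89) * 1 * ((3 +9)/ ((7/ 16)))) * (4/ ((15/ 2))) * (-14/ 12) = -168960/ 13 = -12996.92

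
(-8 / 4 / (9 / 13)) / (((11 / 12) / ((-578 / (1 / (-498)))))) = -9978592 / 11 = -907144.73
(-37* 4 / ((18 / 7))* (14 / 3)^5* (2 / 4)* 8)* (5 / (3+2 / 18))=-198994880 / 243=-818908.97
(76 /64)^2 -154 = -39063 /256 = -152.59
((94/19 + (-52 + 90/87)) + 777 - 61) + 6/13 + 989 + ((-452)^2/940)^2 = 19342969047913/395576675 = 48898.15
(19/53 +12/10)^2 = 170569/70225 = 2.43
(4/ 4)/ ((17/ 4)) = 4/ 17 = 0.24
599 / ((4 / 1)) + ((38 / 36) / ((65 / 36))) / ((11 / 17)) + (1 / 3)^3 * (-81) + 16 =468049 / 2860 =163.65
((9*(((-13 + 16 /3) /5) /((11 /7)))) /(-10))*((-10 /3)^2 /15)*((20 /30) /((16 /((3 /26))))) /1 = 161 /51480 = 0.00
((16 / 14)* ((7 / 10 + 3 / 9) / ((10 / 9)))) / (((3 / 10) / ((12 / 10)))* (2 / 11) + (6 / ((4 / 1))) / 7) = 1023 / 250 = 4.09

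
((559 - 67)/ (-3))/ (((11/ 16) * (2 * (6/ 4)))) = -2624/ 33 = -79.52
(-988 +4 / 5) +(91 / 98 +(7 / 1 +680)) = -20949 / 70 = -299.27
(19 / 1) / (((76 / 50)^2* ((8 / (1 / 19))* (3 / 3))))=625 / 11552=0.05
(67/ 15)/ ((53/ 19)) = 1273/ 795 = 1.60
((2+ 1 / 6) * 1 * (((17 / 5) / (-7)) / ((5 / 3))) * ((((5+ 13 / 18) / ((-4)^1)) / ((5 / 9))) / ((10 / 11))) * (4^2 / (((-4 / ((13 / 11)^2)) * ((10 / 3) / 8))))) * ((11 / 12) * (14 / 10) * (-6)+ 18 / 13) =728848497 / 4812500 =151.45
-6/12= -1/2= -0.50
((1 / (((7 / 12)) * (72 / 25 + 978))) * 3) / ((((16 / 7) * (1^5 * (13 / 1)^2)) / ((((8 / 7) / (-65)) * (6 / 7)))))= -90 / 439977811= -0.00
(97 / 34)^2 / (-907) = -9409 / 1048492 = -0.01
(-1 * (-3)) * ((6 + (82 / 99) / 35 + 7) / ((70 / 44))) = 90254 / 3675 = 24.56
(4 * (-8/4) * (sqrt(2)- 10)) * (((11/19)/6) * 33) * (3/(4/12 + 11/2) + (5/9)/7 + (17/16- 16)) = -8747453/2394 + 8747453 * sqrt(2)/23940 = -3137.17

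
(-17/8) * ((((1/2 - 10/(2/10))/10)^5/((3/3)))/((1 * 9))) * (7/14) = 17963145387/51200000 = 350.84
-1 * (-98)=98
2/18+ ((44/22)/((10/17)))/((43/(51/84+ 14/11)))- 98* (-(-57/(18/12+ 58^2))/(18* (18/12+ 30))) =3090788711/12034624140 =0.26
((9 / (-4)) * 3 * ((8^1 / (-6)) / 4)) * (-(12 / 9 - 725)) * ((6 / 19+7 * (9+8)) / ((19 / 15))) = 221474565 / 1444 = 153375.74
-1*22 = -22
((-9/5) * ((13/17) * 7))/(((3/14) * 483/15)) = -546/391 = -1.40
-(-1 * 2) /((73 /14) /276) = 7728 /73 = 105.86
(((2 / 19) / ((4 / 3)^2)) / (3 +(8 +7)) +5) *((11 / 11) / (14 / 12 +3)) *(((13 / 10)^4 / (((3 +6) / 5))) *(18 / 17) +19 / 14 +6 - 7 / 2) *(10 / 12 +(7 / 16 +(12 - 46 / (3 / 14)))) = -1384076822427 / 1033600000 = -1339.08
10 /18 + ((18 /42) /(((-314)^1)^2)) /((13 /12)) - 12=-231034996 /20187531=-11.44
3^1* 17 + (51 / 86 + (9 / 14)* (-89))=-1692 / 301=-5.62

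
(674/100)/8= 337/400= 0.84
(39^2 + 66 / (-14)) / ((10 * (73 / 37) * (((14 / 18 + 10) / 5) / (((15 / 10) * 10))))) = 26508465 / 49567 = 534.80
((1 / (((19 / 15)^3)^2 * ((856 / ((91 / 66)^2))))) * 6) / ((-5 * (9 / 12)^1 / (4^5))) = -536608800000 / 609103021307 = -0.88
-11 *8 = -88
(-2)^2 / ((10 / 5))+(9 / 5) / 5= 59 / 25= 2.36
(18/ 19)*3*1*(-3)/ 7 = -162/ 133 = -1.22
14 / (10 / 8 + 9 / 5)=280 / 61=4.59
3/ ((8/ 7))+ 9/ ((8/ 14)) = 147/ 8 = 18.38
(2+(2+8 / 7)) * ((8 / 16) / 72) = 1 / 28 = 0.04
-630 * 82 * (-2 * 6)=619920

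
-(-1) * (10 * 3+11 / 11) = 31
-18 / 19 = -0.95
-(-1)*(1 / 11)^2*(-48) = -48 / 121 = -0.40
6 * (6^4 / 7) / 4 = 1944 / 7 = 277.71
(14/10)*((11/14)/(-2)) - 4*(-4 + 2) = 149/20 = 7.45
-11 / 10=-1.10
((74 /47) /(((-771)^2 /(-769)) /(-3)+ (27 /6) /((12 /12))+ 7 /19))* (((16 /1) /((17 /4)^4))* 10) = 88573050880 /30115751366437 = 0.00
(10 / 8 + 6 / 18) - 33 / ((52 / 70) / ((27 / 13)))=-183899 / 2028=-90.68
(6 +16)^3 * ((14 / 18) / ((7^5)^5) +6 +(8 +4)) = 330473026181923931247790024 / 1724231082425097729609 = 191664.00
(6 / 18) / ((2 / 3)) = 1 / 2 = 0.50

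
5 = 5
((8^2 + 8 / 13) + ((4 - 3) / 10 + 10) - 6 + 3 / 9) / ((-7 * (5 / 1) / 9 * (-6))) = 2.96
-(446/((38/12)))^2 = -7160976/361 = -19836.50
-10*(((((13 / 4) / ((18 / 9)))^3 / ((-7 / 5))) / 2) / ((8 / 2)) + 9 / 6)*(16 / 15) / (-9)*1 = 1.32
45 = 45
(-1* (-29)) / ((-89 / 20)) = -580 / 89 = -6.52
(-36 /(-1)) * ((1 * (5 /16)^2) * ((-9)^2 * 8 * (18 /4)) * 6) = 492075 /8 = 61509.38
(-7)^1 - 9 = -16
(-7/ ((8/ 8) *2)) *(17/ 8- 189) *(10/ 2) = 52325/ 16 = 3270.31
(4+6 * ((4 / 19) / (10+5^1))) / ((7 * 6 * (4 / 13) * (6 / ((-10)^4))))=630500 / 1197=526.73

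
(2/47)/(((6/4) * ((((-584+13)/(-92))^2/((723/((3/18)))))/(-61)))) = -2986302336/15323927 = -194.88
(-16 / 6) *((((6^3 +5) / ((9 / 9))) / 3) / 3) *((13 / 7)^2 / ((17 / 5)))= -87880 / 1323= -66.42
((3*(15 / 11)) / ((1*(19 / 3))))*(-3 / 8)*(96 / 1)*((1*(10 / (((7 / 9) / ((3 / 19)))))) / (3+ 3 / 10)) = -14.31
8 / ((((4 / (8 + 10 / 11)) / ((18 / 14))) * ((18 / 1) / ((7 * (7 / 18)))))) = 343 / 99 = 3.46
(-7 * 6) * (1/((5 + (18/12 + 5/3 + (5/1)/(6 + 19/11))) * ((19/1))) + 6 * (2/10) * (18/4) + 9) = -51674364/85405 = -605.05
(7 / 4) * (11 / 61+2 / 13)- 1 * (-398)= 398.58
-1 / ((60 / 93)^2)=-961 / 400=-2.40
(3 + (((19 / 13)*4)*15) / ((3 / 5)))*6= 11634 / 13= 894.92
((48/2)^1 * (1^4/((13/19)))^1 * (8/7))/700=0.06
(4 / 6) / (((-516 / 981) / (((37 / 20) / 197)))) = -0.01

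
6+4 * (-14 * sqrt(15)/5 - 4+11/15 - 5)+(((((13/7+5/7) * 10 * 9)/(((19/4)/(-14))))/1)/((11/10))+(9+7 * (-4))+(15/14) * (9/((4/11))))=-112295989/175560 - 56 * sqrt(15)/5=-683.02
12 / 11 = 1.09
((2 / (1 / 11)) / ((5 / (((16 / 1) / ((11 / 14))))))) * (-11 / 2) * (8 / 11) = -1792 / 5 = -358.40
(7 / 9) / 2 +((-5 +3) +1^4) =-11 / 18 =-0.61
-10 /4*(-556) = 1390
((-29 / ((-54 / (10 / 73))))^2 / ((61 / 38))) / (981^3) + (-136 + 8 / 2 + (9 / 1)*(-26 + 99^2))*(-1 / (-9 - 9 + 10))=19652475567628807429363 / 1789781821443147528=10980.38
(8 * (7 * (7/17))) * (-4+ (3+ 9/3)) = 46.12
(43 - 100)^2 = 3249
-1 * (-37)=37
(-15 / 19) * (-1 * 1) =15 / 19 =0.79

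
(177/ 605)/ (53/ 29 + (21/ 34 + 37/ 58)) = 87261/ 919600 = 0.09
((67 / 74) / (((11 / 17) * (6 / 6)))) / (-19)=-1139 / 15466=-0.07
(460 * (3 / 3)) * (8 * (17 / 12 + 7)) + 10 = 92950 / 3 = 30983.33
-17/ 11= -1.55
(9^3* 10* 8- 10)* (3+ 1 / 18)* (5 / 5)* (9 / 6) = 1603525 / 6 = 267254.17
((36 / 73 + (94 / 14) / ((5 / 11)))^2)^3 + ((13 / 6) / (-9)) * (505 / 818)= 155453861417359709195646813714047 / 12288319378258323570187500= 12650538.83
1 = 1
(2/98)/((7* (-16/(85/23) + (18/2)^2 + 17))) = 85/2730966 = 0.00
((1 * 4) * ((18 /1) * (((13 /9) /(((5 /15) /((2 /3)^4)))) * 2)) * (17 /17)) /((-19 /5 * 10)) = -1664 /513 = -3.24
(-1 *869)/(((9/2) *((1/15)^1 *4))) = -4345/6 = -724.17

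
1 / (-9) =-1 / 9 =-0.11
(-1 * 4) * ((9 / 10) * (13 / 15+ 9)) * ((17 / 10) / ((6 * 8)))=-629 / 500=-1.26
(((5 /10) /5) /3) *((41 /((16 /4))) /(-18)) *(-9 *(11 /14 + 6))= 779 /672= 1.16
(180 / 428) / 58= 45 / 6206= 0.01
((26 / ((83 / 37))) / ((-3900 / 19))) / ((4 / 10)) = -703 / 4980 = -0.14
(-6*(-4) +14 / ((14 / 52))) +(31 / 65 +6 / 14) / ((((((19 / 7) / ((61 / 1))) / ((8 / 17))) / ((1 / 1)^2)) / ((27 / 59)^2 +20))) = 19698441764 / 73083595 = 269.53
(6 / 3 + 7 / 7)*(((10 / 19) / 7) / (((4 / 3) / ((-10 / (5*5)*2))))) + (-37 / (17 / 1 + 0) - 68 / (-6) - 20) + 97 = 583484 / 6783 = 86.02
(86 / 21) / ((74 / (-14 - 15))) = -1247 / 777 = -1.60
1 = 1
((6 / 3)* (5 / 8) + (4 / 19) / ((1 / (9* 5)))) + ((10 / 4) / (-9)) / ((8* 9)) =10.72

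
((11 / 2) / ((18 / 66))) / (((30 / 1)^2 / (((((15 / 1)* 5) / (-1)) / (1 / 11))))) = -1331 / 72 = -18.49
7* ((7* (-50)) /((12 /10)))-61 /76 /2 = -931183 /456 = -2042.07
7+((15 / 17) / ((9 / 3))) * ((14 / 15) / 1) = 371 / 51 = 7.27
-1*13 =-13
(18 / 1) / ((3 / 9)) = 54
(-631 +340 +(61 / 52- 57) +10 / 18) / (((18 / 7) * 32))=-1134385 / 269568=-4.21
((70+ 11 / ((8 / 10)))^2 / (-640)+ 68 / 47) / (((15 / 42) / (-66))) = 211515381 / 120320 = 1757.94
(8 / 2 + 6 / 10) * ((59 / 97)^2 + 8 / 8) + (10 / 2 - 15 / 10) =184451 / 18818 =9.80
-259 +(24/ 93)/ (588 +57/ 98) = -463119965/ 1788111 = -259.00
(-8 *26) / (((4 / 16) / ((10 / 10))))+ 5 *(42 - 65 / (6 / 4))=-2516 / 3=-838.67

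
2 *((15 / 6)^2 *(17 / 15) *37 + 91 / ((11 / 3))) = 37871 / 66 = 573.80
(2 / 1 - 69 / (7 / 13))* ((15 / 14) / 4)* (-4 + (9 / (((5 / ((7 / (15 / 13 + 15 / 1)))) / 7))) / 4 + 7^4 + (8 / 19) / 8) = -24142951563 / 297920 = -81038.37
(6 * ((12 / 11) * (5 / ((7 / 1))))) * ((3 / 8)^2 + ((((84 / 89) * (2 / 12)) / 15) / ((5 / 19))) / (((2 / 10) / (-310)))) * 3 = -4308075 / 4984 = -864.38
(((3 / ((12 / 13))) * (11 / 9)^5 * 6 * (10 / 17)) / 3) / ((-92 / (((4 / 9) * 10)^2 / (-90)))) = 418732600 / 16831267911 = 0.02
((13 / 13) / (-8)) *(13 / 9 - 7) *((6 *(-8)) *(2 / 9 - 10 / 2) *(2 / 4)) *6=4300 / 9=477.78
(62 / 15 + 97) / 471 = 1517 / 7065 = 0.21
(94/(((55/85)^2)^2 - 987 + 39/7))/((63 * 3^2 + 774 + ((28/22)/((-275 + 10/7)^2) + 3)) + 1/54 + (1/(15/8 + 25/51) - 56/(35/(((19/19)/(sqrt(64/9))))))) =-0.00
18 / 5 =3.60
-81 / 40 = -2.02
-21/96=-7/32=-0.22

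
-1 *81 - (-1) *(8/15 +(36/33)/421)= -5589437/69465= -80.46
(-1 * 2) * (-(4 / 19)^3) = 128 / 6859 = 0.02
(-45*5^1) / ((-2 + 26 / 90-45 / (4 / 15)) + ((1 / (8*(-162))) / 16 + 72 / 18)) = 23328000 / 17258693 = 1.35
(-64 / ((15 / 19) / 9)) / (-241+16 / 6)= 10944 / 3575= 3.06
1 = 1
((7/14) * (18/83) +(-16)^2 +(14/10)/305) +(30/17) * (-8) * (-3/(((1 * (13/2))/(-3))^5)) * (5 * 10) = 169185782739386/798938995075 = 211.76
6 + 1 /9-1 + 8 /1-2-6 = 5.11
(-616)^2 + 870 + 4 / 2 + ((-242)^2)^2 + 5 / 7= 24010856973 / 7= 3430122424.71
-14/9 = -1.56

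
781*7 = 5467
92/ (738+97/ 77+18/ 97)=687148/ 5522917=0.12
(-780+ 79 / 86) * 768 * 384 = -229760452.47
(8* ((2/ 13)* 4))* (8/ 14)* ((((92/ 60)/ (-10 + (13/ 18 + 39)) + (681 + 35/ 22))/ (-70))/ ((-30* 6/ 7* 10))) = 0.11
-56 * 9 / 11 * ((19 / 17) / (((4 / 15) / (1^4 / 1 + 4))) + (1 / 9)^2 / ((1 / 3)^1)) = -539602 / 561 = -961.86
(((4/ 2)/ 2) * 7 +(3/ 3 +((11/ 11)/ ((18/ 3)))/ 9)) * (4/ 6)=433/ 81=5.35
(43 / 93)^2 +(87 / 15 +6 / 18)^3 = 749012543 / 3243375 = 230.94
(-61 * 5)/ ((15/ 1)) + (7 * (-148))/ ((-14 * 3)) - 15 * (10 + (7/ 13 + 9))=-11261/ 39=-288.74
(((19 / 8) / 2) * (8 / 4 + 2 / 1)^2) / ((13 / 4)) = 76 / 13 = 5.85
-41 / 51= -0.80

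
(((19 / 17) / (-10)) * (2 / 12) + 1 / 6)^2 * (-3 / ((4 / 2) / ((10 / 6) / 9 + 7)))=-0.24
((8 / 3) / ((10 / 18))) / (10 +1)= 24 / 55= 0.44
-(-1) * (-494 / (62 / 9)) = -71.71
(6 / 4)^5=243 / 32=7.59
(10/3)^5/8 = 12500/243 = 51.44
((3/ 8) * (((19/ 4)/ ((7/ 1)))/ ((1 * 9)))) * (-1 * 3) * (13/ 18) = -247/ 4032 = -0.06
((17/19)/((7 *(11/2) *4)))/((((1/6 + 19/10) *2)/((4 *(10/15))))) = 170/45353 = 0.00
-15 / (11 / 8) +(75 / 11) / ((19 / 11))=-1455 / 209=-6.96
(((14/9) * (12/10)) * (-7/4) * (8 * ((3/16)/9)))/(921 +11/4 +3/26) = -182/308835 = -0.00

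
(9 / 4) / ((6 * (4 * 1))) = 3 / 32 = 0.09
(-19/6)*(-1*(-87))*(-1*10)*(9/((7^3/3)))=74385/343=216.87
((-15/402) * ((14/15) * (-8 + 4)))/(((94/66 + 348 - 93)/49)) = 7546/283477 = 0.03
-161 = -161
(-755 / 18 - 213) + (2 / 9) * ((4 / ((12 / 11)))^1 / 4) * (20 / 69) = -949703 / 3726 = -254.89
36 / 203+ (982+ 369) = 274289 / 203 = 1351.18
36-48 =-12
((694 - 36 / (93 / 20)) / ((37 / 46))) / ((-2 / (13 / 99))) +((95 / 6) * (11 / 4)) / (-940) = -56.06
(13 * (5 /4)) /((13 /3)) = 15 /4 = 3.75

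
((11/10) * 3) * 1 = 33/10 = 3.30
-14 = -14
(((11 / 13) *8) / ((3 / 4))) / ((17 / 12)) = 1408 / 221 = 6.37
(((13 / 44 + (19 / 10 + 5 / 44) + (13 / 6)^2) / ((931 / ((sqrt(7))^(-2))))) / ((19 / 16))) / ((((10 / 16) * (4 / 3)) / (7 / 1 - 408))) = -907864 / 2084775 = -0.44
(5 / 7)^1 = 5 / 7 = 0.71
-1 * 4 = -4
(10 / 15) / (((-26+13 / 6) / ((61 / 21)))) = -244 / 3003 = -0.08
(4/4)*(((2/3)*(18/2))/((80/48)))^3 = 5832/125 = 46.66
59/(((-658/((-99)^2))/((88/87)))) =-8481132/9541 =-888.91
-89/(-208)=89/208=0.43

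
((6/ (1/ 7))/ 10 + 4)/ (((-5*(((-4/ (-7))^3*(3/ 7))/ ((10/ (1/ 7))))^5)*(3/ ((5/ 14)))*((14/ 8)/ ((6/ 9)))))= -701324150589573481289375/ 18345885696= -38227870935797.06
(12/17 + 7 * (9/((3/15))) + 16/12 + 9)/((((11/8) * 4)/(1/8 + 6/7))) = 20785/357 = 58.22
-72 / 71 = -1.01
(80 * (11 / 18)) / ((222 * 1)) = 220 / 999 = 0.22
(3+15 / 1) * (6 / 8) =27 / 2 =13.50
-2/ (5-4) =-2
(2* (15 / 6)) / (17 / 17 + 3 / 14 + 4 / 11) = 770 / 243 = 3.17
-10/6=-5/3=-1.67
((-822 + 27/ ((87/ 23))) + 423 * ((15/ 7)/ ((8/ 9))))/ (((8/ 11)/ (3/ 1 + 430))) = 1584692967/ 12992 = 121974.52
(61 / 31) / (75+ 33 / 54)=1098 / 42191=0.03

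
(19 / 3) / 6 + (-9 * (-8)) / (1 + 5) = 235 / 18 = 13.06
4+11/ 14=67/ 14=4.79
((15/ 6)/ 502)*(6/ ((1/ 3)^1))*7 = 315/ 502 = 0.63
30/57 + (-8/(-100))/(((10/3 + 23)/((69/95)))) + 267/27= 17591101/1688625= 10.42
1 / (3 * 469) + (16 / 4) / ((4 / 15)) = 21106 / 1407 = 15.00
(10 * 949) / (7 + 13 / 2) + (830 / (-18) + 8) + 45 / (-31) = 555266 / 837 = 663.40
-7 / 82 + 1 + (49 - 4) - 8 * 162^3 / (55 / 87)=-242642998941 / 4510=-53801108.41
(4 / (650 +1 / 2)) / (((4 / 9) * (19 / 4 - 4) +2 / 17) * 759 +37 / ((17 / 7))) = 0.00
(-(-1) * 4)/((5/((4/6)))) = 8/15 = 0.53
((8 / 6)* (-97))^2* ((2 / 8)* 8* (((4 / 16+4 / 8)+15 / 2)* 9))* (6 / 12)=1241988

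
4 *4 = 16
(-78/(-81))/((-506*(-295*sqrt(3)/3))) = 13*sqrt(3)/2015145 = 0.00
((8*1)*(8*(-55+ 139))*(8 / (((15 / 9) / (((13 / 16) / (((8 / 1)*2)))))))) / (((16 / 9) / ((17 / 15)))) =41769 / 50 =835.38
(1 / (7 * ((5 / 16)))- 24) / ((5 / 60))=-9888 / 35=-282.51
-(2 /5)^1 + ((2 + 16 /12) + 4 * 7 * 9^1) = 3824 /15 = 254.93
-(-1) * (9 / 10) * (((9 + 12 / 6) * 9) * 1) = 891 / 10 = 89.10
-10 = -10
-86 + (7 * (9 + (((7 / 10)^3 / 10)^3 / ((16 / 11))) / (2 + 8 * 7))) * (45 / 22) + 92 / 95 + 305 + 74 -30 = 392.83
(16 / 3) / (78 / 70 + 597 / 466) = 260960 / 117207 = 2.23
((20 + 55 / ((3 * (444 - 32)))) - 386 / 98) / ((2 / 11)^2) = 118026667 / 242256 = 487.20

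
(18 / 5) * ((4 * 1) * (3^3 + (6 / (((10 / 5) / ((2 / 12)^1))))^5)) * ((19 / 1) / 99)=3287 / 44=74.70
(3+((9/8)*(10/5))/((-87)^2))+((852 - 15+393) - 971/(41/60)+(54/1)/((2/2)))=-18478411/137924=-133.98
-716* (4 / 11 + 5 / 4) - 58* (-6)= -8881 / 11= -807.36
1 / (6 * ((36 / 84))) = 7 / 18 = 0.39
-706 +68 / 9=-6286 / 9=-698.44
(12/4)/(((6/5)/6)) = 15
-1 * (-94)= 94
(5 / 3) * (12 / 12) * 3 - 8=-3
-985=-985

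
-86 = -86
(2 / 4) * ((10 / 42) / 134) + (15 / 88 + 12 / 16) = 114077 / 123816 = 0.92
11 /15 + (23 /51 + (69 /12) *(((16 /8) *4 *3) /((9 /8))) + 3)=32347 /255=126.85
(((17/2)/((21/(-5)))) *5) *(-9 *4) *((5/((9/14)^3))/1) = 1666000/243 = 6855.97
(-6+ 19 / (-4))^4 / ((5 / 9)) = 30769209 / 1280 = 24038.44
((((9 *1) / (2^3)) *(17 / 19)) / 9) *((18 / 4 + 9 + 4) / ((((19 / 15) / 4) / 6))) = 26775 / 722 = 37.08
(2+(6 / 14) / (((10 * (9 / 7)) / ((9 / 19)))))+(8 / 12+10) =7229 / 570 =12.68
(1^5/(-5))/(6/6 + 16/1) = -1/85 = -0.01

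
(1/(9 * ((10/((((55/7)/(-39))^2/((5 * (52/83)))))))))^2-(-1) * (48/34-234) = -232.59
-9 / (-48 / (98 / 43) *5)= 147 / 1720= 0.09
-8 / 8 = -1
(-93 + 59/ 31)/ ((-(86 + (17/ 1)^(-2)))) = 816136/ 770505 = 1.06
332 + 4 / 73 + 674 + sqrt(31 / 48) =sqrt(93) / 12 + 73442 / 73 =1006.86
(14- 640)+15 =-611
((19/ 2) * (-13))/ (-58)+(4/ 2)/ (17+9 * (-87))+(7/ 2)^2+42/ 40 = 3426887/ 222140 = 15.43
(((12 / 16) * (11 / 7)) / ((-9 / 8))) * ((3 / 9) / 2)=-11 / 63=-0.17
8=8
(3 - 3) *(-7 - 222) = 0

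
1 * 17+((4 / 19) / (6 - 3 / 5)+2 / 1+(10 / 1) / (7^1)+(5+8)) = 120182 / 3591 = 33.47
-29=-29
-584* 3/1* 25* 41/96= -74825/4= -18706.25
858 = 858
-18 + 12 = -6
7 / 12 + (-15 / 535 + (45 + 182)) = 227.56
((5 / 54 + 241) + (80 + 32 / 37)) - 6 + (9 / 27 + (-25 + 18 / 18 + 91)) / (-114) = 11971955 / 37962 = 315.37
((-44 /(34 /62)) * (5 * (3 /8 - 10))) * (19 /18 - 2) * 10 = -656425 /18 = -36468.06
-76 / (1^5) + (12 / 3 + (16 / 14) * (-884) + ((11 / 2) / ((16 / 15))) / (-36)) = -2909569 / 2688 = -1082.43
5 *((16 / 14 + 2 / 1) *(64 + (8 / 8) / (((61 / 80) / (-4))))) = 56320 / 61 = 923.28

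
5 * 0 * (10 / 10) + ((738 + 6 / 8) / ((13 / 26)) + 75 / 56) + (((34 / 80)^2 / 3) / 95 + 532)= 6418601023 / 3192000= 2010.84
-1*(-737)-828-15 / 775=-14108 / 155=-91.02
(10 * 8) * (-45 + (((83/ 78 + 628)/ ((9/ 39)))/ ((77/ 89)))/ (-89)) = -4457480/ 693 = -6432.15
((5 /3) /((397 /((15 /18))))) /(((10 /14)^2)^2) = 2401 /178650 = 0.01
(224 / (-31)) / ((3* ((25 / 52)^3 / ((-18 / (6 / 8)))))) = 251969536 / 484375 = 520.20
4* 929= 3716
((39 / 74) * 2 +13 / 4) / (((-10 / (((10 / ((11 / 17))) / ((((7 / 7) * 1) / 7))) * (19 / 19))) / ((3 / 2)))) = -227409 / 3256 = -69.84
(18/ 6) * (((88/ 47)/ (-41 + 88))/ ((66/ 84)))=336/ 2209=0.15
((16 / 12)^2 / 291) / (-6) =-8 / 7857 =-0.00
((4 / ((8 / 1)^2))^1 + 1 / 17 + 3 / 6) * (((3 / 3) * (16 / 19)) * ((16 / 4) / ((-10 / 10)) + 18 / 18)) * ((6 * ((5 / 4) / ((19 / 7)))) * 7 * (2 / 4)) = -372645 / 24548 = -15.18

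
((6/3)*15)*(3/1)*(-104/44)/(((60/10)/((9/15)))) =-234/11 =-21.27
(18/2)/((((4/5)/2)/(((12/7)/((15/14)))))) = 36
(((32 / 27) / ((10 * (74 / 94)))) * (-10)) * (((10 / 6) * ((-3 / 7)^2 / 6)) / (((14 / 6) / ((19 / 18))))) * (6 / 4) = -0.05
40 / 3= 13.33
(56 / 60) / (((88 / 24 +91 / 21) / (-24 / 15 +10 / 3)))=0.20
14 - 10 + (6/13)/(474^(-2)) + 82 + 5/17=22936023/221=103782.91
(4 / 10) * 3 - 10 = -44 / 5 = -8.80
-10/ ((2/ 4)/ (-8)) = 160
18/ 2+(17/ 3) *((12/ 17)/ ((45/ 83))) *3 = 467/ 15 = 31.13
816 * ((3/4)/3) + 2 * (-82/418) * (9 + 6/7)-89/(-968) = 25777709/128744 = 200.22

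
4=4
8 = 8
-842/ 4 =-421/ 2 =-210.50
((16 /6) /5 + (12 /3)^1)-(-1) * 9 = 203 /15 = 13.53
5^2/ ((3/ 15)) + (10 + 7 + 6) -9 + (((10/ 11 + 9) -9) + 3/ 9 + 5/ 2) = 9421/ 66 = 142.74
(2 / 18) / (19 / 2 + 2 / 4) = 1 / 90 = 0.01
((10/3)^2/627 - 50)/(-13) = 282050/73359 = 3.84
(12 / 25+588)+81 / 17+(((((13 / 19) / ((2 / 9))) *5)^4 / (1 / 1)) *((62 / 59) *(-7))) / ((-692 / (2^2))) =13484231625955929 / 4522633919800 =2981.50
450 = 450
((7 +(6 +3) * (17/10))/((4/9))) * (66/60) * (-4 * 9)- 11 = -199793/100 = -1997.93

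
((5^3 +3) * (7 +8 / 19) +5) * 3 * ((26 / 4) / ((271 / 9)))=618.39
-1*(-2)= 2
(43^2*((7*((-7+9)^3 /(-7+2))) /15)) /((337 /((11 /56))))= -0.80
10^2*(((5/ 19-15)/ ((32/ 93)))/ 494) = -81375/ 9386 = -8.67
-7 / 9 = -0.78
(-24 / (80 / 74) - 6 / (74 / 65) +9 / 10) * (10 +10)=-19662 / 37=-531.41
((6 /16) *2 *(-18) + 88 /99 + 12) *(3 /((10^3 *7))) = -11 /42000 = -0.00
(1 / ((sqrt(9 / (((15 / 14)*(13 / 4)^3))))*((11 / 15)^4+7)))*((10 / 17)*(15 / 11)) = 16453125*sqrt(2730) / 3864335552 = 0.22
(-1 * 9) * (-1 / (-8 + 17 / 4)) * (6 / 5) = -72 / 25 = -2.88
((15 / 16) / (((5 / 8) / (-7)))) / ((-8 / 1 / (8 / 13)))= 21 / 26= 0.81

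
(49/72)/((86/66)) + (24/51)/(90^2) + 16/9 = 27238513/11842200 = 2.30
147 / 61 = 2.41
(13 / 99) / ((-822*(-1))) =13 / 81378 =0.00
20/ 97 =0.21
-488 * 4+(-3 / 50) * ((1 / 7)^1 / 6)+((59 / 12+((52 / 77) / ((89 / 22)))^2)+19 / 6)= -56586012779 / 29109675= -1943.89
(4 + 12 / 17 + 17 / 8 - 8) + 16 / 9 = 745 / 1224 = 0.61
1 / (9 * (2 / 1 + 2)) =1 / 36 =0.03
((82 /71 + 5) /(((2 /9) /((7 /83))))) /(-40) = -27531 /471440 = -0.06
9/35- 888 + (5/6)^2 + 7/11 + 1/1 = -12271811/13860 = -885.41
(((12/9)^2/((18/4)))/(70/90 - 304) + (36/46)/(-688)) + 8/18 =28631053/64775544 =0.44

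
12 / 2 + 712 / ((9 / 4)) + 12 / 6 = 2920 / 9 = 324.44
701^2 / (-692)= -491401 / 692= -710.12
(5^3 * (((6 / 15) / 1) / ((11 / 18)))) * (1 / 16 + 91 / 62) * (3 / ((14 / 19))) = 884925 / 1736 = 509.75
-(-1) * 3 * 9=27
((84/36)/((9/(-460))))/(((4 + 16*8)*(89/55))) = -4025/7209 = -0.56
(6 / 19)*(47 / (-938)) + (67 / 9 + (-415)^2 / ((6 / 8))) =18416959468 / 80199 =229640.76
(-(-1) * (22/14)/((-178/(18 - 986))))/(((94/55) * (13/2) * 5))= 58564/380653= 0.15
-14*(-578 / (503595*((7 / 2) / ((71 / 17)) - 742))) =-164152 / 7571550825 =-0.00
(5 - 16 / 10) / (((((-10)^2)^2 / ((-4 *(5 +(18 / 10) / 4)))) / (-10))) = 1853 / 25000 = 0.07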